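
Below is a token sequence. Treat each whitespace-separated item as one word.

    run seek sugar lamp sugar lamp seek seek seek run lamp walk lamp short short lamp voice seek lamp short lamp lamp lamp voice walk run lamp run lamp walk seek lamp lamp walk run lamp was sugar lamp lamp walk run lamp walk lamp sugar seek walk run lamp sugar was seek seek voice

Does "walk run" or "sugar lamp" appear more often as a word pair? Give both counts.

"walk run": 4 occurrences
"sugar lamp": 3 occurrences

"walk run" (4 vs 3)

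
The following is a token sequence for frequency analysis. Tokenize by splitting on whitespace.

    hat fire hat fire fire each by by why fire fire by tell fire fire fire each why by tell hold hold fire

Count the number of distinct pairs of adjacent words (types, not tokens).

23 tokens → 22 bigram windows in total.
Repeated bigrams (each contributes count−1 duplicates):
  fire fire: 4
  by tell: 2
  fire each: 2
  hat fire: 2
6 duplicate windows → 22 − 6 = 16 distinct.

16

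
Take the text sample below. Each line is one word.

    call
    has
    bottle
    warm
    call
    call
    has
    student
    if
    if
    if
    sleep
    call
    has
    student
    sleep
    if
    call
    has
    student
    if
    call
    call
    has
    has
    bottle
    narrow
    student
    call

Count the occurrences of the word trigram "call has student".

Scanning the 27 overlapping trigram windows for "call has student":
  position 6–8: call has student
  position 13–15: call has student
  position 18–20: call has student

3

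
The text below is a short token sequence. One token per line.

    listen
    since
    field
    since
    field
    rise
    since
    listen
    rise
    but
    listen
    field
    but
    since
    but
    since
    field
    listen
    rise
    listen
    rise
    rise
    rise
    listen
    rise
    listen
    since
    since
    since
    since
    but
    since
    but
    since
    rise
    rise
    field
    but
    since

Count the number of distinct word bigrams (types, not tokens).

19

39 tokens → 38 bigram windows in total.
Repeated bigrams (each contributes count−1 duplicates):
  but since: 5
  listen rise: 4
  rise listen: 3
  rise rise: 3
  since but: 3
  since field: 3
  since since: 3
  field but: 2
  … (1 more repeated)
19 duplicate windows → 38 − 19 = 19 distinct.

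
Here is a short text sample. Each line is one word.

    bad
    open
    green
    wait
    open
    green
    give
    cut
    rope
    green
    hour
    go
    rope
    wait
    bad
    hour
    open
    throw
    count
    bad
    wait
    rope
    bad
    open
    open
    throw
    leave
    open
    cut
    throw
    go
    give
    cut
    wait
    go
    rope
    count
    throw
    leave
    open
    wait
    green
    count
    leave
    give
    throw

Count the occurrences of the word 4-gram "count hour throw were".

0

Scanning the 43 overlapping 4-gram windows for "count hour throw were":
  (none found)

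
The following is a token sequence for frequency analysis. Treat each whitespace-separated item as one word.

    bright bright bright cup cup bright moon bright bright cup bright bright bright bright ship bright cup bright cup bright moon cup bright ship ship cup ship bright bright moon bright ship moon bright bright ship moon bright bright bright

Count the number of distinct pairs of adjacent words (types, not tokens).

40 tokens → 39 bigram windows in total.
Repeated bigrams (each contributes count−1 duplicates):
  bright bright: 10
  cup bright: 5
  bright cup: 4
  bright ship: 4
  moon bright: 4
  bright moon: 3
  ship bright: 2
  ship moon: 2
26 duplicate windows → 39 − 26 = 13 distinct.

13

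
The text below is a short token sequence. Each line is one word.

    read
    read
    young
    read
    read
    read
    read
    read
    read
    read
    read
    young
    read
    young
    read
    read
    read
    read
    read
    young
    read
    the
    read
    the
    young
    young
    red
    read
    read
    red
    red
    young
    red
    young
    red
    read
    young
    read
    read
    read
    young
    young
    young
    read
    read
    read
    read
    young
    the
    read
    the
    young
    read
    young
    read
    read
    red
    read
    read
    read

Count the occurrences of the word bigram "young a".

Scanning the 59 overlapping bigram windows for "young a":
  (none found)

0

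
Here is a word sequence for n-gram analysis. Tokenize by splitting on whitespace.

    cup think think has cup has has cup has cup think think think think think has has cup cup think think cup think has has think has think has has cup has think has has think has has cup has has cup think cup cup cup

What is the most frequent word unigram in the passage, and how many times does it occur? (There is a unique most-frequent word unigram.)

Unigram frequencies (highest first):
  has: 18
  think: 15
  cup: 13

"has", 18 times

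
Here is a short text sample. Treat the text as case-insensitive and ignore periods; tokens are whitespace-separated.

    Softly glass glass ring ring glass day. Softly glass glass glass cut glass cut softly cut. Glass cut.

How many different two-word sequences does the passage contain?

18 tokens → 17 bigram windows in total.
Repeated bigrams (each contributes count−1 duplicates):
  glass cut: 3
  glass glass: 3
  cut glass: 2
  softly glass: 2
6 duplicate windows → 17 − 6 = 11 distinct.

11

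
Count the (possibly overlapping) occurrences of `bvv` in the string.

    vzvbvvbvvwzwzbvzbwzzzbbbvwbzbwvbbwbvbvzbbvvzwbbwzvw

3

Sliding a length-3 window over the 51 characters (49 positions):
  position 4–6: bvv
  position 7–9: bvv
  position 41–43: bvv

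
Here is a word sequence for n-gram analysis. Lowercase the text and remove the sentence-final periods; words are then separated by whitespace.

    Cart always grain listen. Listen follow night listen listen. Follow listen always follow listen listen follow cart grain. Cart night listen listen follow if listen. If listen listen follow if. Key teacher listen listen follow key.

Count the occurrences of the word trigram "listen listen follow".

Scanning the 34 overlapping trigram windows for "listen listen follow":
  position 4–6: listen listen follow
  position 8–10: listen listen follow
  position 14–16: listen listen follow
  position 21–23: listen listen follow
  position 27–29: listen listen follow
  position 33–35: listen listen follow

6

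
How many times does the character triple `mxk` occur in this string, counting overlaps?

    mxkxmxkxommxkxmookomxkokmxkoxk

Sliding a length-3 window over the 30 characters (28 positions):
  position 1–3: mxk
  position 5–7: mxk
  position 11–13: mxk
  position 20–22: mxk
  position 25–27: mxk

5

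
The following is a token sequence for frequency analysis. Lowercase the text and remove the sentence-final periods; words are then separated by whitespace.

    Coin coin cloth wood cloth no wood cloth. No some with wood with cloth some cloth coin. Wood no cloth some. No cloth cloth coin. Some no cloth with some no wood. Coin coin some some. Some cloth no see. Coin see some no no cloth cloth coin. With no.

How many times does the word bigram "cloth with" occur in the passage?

Scanning the 49 overlapping bigram windows for "cloth with":
  position 28–29: cloth with

1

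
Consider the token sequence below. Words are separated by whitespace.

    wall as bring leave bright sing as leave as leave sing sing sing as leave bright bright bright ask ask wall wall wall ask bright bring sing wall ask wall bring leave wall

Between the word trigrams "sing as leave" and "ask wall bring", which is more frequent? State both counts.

"sing as leave" (2 vs 1)

"sing as leave": 2 occurrences
"ask wall bring": 1 occurrence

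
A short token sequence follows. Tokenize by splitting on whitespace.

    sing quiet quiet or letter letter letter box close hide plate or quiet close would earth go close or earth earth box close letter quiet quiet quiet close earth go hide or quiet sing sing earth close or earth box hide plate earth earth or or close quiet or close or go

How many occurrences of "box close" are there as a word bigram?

2

Scanning the 51 overlapping bigram windows for "box close":
  position 8–9: box close
  position 22–23: box close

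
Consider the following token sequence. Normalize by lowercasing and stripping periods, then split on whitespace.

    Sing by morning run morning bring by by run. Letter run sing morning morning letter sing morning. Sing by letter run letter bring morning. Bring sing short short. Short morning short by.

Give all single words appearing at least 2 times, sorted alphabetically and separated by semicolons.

Unigram counts meeting the condition (at least 2 times):
  bring: 3
  by: 5
  letter: 4
  morning: 7
  run: 4
  short: 4
  sing: 5

bring; by; letter; morning; run; short; sing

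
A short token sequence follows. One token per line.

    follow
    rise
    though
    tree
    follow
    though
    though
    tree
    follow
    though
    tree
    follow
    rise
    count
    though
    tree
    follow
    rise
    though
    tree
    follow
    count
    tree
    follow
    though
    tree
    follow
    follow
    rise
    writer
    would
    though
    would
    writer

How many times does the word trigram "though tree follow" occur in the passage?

6

Scanning the 32 overlapping trigram windows for "though tree follow":
  position 3–5: though tree follow
  position 7–9: though tree follow
  position 10–12: though tree follow
  position 15–17: though tree follow
  position 19–21: though tree follow
  position 25–27: though tree follow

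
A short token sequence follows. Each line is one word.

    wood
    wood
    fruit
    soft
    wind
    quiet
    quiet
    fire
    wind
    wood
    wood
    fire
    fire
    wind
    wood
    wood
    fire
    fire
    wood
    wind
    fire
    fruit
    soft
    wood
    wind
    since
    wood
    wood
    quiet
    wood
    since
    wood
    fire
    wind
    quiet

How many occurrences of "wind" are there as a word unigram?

Scanning the 35 tokens for "wind":
  position 5: wind
  position 9: wind
  position 14: wind
  position 20: wind
  position 25: wind
  position 34: wind

6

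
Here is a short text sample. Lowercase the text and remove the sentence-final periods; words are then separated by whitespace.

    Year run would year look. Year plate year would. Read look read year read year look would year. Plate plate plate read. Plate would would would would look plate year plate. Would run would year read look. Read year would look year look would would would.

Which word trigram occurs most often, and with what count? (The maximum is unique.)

"would would would", 3 times

Trigram frequencies (highest first):
  would would would: 3
  run would year: 2
  read look read: 2
  look read year: 2
  year look would: 2
  year run would: 1
  … (32 more, each ≤ 1)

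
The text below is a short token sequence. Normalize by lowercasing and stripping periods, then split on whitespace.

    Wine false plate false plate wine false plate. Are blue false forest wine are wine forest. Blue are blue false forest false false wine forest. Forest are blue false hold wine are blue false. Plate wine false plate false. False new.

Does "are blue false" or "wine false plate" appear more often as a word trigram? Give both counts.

"are blue false": 4 occurrences
"wine false plate": 3 occurrences

"are blue false" (4 vs 3)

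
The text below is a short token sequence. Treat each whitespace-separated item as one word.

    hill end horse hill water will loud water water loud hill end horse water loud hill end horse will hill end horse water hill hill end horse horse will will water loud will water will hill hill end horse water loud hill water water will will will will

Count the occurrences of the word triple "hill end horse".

6

Scanning the 46 overlapping trigram windows for "hill end horse":
  position 1–3: hill end horse
  position 11–13: hill end horse
  position 16–18: hill end horse
  position 20–22: hill end horse
  position 25–27: hill end horse
  position 37–39: hill end horse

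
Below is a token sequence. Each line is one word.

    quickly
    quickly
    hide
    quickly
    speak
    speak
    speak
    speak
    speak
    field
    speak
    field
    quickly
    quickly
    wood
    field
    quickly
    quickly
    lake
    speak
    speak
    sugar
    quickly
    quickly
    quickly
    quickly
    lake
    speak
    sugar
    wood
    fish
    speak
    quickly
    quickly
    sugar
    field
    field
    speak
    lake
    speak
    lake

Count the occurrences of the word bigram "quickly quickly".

7

Scanning the 40 overlapping bigram windows for "quickly quickly":
  position 1–2: quickly quickly
  position 13–14: quickly quickly
  position 17–18: quickly quickly
  position 23–24: quickly quickly
  position 24–25: quickly quickly
  position 25–26: quickly quickly
  position 33–34: quickly quickly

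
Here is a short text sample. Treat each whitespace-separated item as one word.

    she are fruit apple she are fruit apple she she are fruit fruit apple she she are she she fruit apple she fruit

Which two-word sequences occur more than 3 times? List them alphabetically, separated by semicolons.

apple she; fruit apple; she are

Bigram counts meeting the condition (more than 3 times):
  apple she: 4
  fruit apple: 4
  she are: 4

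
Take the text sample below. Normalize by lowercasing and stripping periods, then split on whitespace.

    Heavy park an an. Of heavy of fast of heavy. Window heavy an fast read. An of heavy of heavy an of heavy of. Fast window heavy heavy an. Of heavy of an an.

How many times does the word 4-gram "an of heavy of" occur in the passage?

4

Scanning the 31 overlapping 4-gram windows for "an of heavy of":
  position 4–7: an of heavy of
  position 16–19: an of heavy of
  position 21–24: an of heavy of
  position 29–32: an of heavy of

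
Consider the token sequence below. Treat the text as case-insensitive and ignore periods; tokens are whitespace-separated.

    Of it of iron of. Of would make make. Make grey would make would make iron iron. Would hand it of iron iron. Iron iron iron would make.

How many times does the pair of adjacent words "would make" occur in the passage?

Scanning the 27 overlapping bigram windows for "would make":
  position 7–8: would make
  position 12–13: would make
  position 14–15: would make
  position 27–28: would make

4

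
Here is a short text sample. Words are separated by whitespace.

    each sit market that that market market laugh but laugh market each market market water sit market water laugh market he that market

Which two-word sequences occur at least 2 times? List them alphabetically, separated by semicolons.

laugh market; market market; market water; sit market; that market

Bigram counts meeting the condition (at least 2 times):
  laugh market: 2
  market market: 2
  market water: 2
  sit market: 2
  that market: 2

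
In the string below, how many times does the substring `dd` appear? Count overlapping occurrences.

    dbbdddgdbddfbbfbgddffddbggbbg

Sliding a length-2 window over the 29 characters (28 positions):
  position 4–5: dd
  position 5–6: dd
  position 10–11: dd
  position 18–19: dd
  position 22–23: dd

5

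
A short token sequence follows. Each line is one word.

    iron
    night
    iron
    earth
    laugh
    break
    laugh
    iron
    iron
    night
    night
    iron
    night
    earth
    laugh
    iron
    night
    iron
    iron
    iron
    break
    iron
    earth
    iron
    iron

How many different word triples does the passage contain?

25 tokens → 23 trigram windows in total.
Repeated trigrams (each contributes count−1 duplicates):
  iron night iron: 2
1 duplicate windows → 23 − 1 = 22 distinct.

22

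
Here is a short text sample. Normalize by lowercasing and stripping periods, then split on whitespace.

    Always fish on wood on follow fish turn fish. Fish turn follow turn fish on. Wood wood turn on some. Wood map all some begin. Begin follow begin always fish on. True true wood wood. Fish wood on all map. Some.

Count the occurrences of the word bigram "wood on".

2

Scanning the 40 overlapping bigram windows for "wood on":
  position 4–5: wood on
  position 37–38: wood on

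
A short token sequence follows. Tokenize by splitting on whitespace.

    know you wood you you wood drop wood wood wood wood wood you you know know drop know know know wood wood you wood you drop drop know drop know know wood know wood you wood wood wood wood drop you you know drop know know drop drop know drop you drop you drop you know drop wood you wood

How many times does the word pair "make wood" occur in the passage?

Scanning the 59 overlapping bigram windows for "make wood":
  (none found)

0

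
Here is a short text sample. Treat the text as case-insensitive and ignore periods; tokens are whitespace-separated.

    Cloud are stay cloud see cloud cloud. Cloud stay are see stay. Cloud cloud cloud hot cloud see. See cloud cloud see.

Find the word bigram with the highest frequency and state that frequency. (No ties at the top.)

"cloud cloud", 5 times

Bigram frequencies (highest first):
  cloud cloud: 5
  cloud see: 3
  stay cloud: 2
  see cloud: 2
  cloud are: 1
  are stay: 1
  … (7 more, each ≤ 1)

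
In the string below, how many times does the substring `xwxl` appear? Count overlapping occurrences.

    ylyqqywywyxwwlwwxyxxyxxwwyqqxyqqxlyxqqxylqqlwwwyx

0

Sliding a length-4 window over the 49 characters (46 positions):
  (no match at any position)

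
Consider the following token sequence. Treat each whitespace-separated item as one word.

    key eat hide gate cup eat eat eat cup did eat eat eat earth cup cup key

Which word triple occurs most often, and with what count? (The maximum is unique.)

"eat eat eat", 2 times

Trigram frequencies (highest first):
  eat eat eat: 2
  key eat hide: 1
  eat hide gate: 1
  hide gate cup: 1
  gate cup eat: 1
  cup eat eat: 1
  … (8 more, each ≤ 1)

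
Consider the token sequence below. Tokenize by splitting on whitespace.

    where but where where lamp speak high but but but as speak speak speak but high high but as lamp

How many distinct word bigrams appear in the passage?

20 tokens → 19 bigram windows in total.
Repeated bigrams (each contributes count−1 duplicates):
  but as: 2
  but but: 2
  high but: 2
  speak speak: 2
4 duplicate windows → 19 − 4 = 15 distinct.

15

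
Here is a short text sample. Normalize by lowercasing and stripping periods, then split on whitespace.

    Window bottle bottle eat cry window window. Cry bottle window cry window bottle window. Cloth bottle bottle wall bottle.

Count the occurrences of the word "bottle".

Scanning the 19 tokens for "bottle":
  position 2: bottle
  position 3: bottle
  position 9: bottle
  position 13: bottle
  position 16: bottle
  position 17: bottle
  position 19: bottle

7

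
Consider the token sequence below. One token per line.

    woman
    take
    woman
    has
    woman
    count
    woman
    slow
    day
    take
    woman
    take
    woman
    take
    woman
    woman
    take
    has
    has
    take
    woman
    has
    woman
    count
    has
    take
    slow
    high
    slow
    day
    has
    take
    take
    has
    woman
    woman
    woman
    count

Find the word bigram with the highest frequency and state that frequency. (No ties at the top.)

"take woman", 5 times

Bigram frequencies (highest first):
  take woman: 5
  woman take: 4
  has woman: 3
  woman count: 3
  woman woman: 3
  has take: 3
  … (13 more, each ≤ 2)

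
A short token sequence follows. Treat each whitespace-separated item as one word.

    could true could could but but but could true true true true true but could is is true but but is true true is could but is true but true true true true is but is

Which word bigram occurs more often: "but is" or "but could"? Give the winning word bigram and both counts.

"but is" (3 vs 2)

"but is": 3 occurrences
"but could": 2 occurrences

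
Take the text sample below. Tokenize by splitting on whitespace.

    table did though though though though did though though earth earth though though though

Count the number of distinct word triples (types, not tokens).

9

14 tokens → 12 trigram windows in total.
Repeated trigrams (each contributes count−1 duplicates):
  though though though: 3
  did though though: 2
3 duplicate windows → 12 − 3 = 9 distinct.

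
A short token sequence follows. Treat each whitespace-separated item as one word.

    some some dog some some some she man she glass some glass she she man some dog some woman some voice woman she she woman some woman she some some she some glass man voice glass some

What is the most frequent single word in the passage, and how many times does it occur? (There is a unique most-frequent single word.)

Unigram frequencies (highest first):
  some: 14
  she: 8
  glass: 4
  woman: 4
  man: 3
  dog: 2
  … (1 more, each ≤ 2)

"some", 14 times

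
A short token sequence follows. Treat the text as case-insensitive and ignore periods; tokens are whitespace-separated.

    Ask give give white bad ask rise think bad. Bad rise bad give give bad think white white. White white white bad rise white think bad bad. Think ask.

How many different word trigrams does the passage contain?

29 tokens → 27 trigram windows in total.
Repeated trigrams (each contributes count−1 duplicates):
  white white white: 3
  think bad bad: 2
3 duplicate windows → 27 − 3 = 24 distinct.

24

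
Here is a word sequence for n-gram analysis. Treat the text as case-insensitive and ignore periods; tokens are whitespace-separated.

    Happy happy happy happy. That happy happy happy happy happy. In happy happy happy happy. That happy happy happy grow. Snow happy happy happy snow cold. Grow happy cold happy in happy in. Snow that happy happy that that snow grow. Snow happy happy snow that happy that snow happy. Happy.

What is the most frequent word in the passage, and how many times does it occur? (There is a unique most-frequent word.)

"happy", 29 times

Unigram frequencies (highest first):
  happy: 29
  that: 7
  snow: 7
  in: 3
  grow: 3
  cold: 2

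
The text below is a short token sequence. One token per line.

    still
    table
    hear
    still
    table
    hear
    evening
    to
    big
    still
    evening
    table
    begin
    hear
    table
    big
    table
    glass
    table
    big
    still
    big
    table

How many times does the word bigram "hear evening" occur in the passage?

1

Scanning the 22 overlapping bigram windows for "hear evening":
  position 6–7: hear evening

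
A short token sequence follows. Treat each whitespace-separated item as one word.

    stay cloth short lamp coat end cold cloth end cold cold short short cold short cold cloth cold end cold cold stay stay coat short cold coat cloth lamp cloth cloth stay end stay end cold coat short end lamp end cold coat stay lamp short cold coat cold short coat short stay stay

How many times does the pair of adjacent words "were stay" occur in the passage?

0

Scanning the 53 overlapping bigram windows for "were stay":
  (none found)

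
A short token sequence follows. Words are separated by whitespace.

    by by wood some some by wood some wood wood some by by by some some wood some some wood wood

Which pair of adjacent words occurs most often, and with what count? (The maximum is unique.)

"wood some", 4 times

Bigram frequencies (highest first):
  wood some: 4
  by by: 3
  some some: 3
  some wood: 3
  by wood: 2
  some by: 2
  … (2 more, each ≤ 2)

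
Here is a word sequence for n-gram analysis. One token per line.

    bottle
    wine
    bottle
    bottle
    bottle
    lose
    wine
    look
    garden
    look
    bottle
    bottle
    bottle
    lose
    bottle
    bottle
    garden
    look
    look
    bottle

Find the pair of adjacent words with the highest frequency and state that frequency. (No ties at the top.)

"bottle bottle", 5 times

Bigram frequencies (highest first):
  bottle bottle: 5
  bottle lose: 2
  garden look: 2
  look bottle: 2
  bottle wine: 1
  wine bottle: 1
  … (6 more, each ≤ 1)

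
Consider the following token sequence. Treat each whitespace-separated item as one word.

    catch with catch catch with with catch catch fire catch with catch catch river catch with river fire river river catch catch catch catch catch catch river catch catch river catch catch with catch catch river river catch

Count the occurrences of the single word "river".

8

Scanning the 38 tokens for "river":
  position 14: river
  position 17: river
  position 19: river
  position 20: river
  position 27: river
  position 30: river
  position 36: river
  position 37: river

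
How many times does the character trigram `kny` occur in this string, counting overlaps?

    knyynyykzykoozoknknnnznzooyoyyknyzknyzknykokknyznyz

5

Sliding a length-3 window over the 51 characters (49 positions):
  position 1–3: kny
  position 31–33: kny
  position 35–37: kny
  position 39–41: kny
  position 45–47: kny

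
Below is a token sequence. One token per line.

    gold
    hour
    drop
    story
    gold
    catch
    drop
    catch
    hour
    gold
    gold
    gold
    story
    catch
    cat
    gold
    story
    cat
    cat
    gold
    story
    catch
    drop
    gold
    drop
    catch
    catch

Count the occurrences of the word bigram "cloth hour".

Scanning the 26 overlapping bigram windows for "cloth hour":
  (none found)

0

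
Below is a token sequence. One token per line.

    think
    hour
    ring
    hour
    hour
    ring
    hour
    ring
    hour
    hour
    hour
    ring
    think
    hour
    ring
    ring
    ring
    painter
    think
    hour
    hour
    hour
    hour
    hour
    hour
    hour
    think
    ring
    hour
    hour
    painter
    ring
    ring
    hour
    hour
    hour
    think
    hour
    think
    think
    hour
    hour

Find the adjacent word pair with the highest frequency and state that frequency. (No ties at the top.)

"hour hour", 13 times

Bigram frequencies (highest first):
  hour hour: 13
  think hour: 5
  hour ring: 5
  ring hour: 5
  ring ring: 3
  hour think: 3
  … (7 more, each ≤ 1)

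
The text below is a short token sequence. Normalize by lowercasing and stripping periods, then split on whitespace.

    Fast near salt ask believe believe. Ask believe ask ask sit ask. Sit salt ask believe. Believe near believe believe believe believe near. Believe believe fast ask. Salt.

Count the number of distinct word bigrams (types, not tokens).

28 tokens → 27 bigram windows in total.
Repeated bigrams (each contributes count−1 duplicates):
  believe believe: 6
  ask believe: 3
  ask sit: 2
  believe ask: 2
  believe near: 2
  near believe: 2
  salt ask: 2
12 duplicate windows → 27 − 12 = 15 distinct.

15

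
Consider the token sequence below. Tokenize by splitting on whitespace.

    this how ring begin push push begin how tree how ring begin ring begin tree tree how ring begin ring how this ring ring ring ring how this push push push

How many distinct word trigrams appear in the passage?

31 tokens → 29 trigram windows in total.
Repeated trigrams (each contributes count−1 duplicates):
  how ring begin: 3
  ring begin ring: 2
  ring how this: 2
  ring ring ring: 2
  tree how ring: 2
6 duplicate windows → 29 − 6 = 23 distinct.

23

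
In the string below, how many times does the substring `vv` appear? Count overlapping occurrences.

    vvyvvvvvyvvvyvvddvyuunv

8

Sliding a length-2 window over the 23 characters (22 positions):
  position 1–2: vv
  position 4–5: vv
  position 5–6: vv
  position 6–7: vv
  position 7–8: vv
  position 10–11: vv
  position 11–12: vv
  position 14–15: vv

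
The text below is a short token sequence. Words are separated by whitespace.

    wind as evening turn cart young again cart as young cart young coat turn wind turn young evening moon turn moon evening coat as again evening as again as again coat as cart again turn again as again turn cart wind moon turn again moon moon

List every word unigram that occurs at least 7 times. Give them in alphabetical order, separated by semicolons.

Unigram counts meeting the condition (at least 7 times):
  again: 8
  as: 7
  turn: 7

again; as; turn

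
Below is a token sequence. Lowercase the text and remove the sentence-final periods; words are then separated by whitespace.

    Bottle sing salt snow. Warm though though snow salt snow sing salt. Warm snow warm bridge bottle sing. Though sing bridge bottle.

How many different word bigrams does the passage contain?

16

22 tokens → 21 bigram windows in total.
Repeated bigrams (each contributes count−1 duplicates):
  bottle sing: 2
  bridge bottle: 2
  salt snow: 2
  sing salt: 2
  snow warm: 2
5 duplicate windows → 21 − 5 = 16 distinct.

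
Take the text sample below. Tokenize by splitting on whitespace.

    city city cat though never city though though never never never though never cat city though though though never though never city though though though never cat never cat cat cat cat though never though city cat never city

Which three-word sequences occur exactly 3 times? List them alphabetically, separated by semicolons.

city though though; though though never

Trigram counts meeting the condition (exactly 3 times):
  city though though: 3
  though though never: 3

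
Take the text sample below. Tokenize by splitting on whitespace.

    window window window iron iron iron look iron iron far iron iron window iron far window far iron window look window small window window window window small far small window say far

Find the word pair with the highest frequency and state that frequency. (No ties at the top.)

"window window", 5 times

Bigram frequencies (highest first):
  window window: 5
  iron iron: 4
  window iron: 2
  iron far: 2
  far iron: 2
  iron window: 2
  … (12 more, each ≤ 2)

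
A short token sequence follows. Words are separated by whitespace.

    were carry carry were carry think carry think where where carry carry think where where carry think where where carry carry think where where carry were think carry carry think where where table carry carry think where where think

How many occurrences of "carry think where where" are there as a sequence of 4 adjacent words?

Scanning the 36 overlapping 4-gram windows for "carry think where where":
  position 7–10: carry think where where
  position 12–15: carry think where where
  position 16–19: carry think where where
  position 21–24: carry think where where
  position 29–32: carry think where where
  position 35–38: carry think where where

6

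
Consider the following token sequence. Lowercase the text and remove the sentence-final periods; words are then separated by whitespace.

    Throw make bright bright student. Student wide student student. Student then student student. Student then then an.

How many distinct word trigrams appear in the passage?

13

17 tokens → 15 trigram windows in total.
Repeated trigrams (each contributes count−1 duplicates):
  student student student: 2
  student student then: 2
2 duplicate windows → 15 − 2 = 13 distinct.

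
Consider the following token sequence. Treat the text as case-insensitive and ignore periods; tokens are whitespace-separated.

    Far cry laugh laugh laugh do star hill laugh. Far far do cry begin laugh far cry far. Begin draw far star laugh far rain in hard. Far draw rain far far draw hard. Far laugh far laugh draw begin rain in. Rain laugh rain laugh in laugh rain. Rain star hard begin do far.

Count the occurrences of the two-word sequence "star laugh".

Scanning the 54 overlapping bigram windows for "star laugh":
  position 22–23: star laugh

1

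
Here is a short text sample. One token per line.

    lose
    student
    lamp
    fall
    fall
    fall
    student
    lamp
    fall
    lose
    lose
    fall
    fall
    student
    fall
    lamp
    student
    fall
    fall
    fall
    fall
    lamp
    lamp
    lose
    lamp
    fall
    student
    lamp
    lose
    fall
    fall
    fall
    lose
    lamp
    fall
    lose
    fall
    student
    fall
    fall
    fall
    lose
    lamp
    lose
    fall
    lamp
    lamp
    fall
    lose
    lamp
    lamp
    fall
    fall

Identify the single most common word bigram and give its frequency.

Bigram frequencies (highest first):
  fall fall: 11
  lamp fall: 6
  fall lose: 5
  fall student: 4
  lose fall: 4
  lose lamp: 4
  … (8 more, each ≤ 3)

"fall fall", 11 times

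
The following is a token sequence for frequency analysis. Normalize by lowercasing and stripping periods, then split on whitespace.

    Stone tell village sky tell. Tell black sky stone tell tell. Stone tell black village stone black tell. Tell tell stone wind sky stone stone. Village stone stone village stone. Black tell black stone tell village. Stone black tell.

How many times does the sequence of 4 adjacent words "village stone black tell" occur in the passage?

3

Scanning the 36 overlapping 4-gram windows for "village stone black tell":
  position 15–18: village stone black tell
  position 29–32: village stone black tell
  position 36–39: village stone black tell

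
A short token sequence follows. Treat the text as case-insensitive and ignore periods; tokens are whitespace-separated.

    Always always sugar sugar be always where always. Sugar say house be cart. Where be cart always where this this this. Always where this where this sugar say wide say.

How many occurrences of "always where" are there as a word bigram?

Scanning the 29 overlapping bigram windows for "always where":
  position 6–7: always where
  position 17–18: always where
  position 22–23: always where

3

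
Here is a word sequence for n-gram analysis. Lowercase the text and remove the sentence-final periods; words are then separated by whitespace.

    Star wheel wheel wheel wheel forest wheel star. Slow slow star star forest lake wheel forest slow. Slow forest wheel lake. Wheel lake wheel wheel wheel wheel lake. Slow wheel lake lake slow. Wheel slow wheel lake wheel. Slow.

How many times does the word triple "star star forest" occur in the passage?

1

Scanning the 37 overlapping trigram windows for "star star forest":
  position 11–13: star star forest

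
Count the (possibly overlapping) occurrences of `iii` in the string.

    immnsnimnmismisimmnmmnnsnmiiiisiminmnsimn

Sliding a length-3 window over the 41 characters (39 positions):
  position 27–29: iii
  position 28–30: iii

2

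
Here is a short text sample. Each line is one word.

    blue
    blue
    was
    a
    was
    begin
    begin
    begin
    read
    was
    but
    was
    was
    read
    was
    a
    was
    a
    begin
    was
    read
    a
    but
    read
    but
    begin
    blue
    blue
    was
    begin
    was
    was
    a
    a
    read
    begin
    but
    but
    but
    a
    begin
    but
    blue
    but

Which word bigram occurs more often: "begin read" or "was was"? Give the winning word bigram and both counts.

"begin read": 1 occurrence
"was was": 2 occurrences

"was was" (2 vs 1)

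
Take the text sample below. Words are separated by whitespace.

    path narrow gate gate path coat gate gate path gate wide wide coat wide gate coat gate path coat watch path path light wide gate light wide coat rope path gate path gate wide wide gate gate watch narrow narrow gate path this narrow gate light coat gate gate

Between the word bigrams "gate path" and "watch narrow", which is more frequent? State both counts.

"gate path": 5 occurrences
"watch narrow": 1 occurrence

"gate path" (5 vs 1)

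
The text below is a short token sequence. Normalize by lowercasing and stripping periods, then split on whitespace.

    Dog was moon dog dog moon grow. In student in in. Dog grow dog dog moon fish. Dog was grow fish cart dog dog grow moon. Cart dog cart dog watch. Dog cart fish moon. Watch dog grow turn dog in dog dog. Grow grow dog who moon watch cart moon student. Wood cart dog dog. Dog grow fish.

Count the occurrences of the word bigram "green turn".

0

Scanning the 58 overlapping bigram windows for "green turn":
  (none found)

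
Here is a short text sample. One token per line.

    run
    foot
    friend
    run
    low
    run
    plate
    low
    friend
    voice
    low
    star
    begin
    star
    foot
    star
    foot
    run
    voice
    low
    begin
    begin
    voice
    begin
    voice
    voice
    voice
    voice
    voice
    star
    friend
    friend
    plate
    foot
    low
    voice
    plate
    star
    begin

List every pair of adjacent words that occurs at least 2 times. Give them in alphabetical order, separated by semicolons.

Bigram counts meeting the condition (at least 2 times):
  begin voice: 2
  star begin: 2
  star foot: 2
  voice low: 2
  voice voice: 4

begin voice; star begin; star foot; voice low; voice voice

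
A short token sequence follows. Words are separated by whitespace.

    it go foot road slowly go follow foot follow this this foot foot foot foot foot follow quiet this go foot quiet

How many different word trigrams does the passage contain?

18

22 tokens → 20 trigram windows in total.
Repeated trigrams (each contributes count−1 duplicates):
  foot foot foot: 3
2 duplicate windows → 20 − 2 = 18 distinct.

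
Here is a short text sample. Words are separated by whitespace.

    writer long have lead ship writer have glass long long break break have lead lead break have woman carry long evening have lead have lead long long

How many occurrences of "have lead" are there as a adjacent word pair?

Scanning the 26 overlapping bigram windows for "have lead":
  position 3–4: have lead
  position 13–14: have lead
  position 22–23: have lead
  position 24–25: have lead

4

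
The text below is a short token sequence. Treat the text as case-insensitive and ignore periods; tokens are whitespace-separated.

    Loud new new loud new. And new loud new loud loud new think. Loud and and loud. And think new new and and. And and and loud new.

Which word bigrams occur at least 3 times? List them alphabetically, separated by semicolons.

Bigram counts meeting the condition (at least 3 times):
  and and: 5
  loud new: 5
  new loud: 3

and and; loud new; new loud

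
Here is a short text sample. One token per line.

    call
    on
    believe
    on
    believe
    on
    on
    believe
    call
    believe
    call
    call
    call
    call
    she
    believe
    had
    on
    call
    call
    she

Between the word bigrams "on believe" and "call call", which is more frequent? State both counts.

"on believe": 3 occurrences
"call call": 4 occurrences

"call call" (4 vs 3)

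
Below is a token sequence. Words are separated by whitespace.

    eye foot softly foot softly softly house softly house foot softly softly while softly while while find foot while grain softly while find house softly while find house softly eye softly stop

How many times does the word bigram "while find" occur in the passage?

3

Scanning the 31 overlapping bigram windows for "while find":
  position 16–17: while find
  position 22–23: while find
  position 26–27: while find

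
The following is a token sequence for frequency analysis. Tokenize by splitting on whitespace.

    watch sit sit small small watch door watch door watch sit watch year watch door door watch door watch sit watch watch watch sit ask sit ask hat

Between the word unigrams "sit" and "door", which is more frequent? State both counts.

"sit" (6 vs 5)

"sit": 6 occurrences
"door": 5 occurrences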